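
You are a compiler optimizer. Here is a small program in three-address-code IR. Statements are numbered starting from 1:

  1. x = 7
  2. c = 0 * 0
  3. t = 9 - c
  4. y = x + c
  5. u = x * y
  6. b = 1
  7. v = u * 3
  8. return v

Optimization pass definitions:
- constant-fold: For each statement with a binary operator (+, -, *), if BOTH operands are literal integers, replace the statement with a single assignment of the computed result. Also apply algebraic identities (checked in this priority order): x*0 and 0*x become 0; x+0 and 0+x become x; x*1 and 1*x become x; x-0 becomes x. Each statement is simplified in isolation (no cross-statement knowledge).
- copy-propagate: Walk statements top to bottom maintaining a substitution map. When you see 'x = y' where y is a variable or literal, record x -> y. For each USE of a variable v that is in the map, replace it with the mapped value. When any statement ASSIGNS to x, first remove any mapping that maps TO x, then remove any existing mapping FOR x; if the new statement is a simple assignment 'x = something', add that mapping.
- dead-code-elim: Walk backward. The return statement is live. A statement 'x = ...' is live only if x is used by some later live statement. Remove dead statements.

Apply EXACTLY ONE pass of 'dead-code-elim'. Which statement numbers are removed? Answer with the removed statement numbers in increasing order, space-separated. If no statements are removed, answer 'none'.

Answer: 3 6

Derivation:
Backward liveness scan:
Stmt 1 'x = 7': KEEP (x is live); live-in = []
Stmt 2 'c = 0 * 0': KEEP (c is live); live-in = ['x']
Stmt 3 't = 9 - c': DEAD (t not in live set ['c', 'x'])
Stmt 4 'y = x + c': KEEP (y is live); live-in = ['c', 'x']
Stmt 5 'u = x * y': KEEP (u is live); live-in = ['x', 'y']
Stmt 6 'b = 1': DEAD (b not in live set ['u'])
Stmt 7 'v = u * 3': KEEP (v is live); live-in = ['u']
Stmt 8 'return v': KEEP (return); live-in = ['v']
Removed statement numbers: [3, 6]
Surviving IR:
  x = 7
  c = 0 * 0
  y = x + c
  u = x * y
  v = u * 3
  return v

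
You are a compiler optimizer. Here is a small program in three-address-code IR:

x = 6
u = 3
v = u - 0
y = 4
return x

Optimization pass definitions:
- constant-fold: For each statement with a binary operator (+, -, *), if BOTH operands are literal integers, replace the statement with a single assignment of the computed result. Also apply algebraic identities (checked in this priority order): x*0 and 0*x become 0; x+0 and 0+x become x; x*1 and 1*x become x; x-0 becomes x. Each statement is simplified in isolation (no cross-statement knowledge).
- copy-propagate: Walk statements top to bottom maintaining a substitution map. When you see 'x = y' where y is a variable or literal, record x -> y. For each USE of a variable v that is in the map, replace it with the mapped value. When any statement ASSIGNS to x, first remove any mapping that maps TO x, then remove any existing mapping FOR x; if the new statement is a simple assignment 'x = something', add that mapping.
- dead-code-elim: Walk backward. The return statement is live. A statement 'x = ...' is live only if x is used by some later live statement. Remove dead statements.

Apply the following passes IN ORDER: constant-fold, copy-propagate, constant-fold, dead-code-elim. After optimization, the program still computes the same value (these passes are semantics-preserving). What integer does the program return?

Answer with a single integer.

Initial IR:
  x = 6
  u = 3
  v = u - 0
  y = 4
  return x
After constant-fold (5 stmts):
  x = 6
  u = 3
  v = u
  y = 4
  return x
After copy-propagate (5 stmts):
  x = 6
  u = 3
  v = 3
  y = 4
  return 6
After constant-fold (5 stmts):
  x = 6
  u = 3
  v = 3
  y = 4
  return 6
After dead-code-elim (1 stmts):
  return 6
Evaluate:
  x = 6  =>  x = 6
  u = 3  =>  u = 3
  v = u - 0  =>  v = 3
  y = 4  =>  y = 4
  return x = 6

Answer: 6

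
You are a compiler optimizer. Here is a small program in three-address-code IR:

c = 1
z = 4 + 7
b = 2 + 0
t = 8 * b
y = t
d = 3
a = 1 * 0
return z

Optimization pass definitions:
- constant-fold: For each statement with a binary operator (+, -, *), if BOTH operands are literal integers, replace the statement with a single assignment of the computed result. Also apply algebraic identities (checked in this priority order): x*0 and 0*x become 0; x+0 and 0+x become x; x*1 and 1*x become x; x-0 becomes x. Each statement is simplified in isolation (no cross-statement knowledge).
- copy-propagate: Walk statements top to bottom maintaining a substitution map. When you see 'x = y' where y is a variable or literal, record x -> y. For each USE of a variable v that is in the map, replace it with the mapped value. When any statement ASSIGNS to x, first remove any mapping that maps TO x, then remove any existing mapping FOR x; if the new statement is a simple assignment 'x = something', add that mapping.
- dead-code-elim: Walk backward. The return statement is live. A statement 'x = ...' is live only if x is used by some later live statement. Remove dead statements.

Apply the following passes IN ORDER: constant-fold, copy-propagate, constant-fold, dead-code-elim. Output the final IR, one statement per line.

Answer: return 11

Derivation:
Initial IR:
  c = 1
  z = 4 + 7
  b = 2 + 0
  t = 8 * b
  y = t
  d = 3
  a = 1 * 0
  return z
After constant-fold (8 stmts):
  c = 1
  z = 11
  b = 2
  t = 8 * b
  y = t
  d = 3
  a = 0
  return z
After copy-propagate (8 stmts):
  c = 1
  z = 11
  b = 2
  t = 8 * 2
  y = t
  d = 3
  a = 0
  return 11
After constant-fold (8 stmts):
  c = 1
  z = 11
  b = 2
  t = 16
  y = t
  d = 3
  a = 0
  return 11
After dead-code-elim (1 stmts):
  return 11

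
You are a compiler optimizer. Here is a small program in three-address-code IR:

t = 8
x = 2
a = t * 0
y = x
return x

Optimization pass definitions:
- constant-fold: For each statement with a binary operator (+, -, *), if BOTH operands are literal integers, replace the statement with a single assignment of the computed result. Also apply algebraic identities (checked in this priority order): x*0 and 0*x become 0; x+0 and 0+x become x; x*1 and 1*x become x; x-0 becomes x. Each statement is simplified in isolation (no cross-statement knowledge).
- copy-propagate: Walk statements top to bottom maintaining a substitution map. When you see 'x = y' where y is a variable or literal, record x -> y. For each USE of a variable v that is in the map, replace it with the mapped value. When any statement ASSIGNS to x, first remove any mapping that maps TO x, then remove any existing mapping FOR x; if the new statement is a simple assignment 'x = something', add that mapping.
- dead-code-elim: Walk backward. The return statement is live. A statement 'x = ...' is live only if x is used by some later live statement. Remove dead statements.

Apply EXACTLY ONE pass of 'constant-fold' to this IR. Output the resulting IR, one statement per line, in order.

Applying constant-fold statement-by-statement:
  [1] t = 8  (unchanged)
  [2] x = 2  (unchanged)
  [3] a = t * 0  -> a = 0
  [4] y = x  (unchanged)
  [5] return x  (unchanged)
Result (5 stmts):
  t = 8
  x = 2
  a = 0
  y = x
  return x

Answer: t = 8
x = 2
a = 0
y = x
return x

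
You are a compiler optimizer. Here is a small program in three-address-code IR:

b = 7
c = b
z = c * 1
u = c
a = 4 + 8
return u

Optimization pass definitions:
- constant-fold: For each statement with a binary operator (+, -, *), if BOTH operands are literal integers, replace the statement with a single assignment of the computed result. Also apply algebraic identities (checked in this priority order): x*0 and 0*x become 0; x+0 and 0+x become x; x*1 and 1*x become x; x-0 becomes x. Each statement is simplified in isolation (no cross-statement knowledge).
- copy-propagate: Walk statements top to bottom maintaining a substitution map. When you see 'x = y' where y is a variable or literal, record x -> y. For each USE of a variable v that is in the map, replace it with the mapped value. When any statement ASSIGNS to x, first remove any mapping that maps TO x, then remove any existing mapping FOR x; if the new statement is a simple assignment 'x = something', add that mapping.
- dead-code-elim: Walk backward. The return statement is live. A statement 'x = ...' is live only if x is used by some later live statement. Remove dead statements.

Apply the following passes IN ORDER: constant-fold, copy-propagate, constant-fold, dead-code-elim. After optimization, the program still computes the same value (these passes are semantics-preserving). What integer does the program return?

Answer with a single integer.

Initial IR:
  b = 7
  c = b
  z = c * 1
  u = c
  a = 4 + 8
  return u
After constant-fold (6 stmts):
  b = 7
  c = b
  z = c
  u = c
  a = 12
  return u
After copy-propagate (6 stmts):
  b = 7
  c = 7
  z = 7
  u = 7
  a = 12
  return 7
After constant-fold (6 stmts):
  b = 7
  c = 7
  z = 7
  u = 7
  a = 12
  return 7
After dead-code-elim (1 stmts):
  return 7
Evaluate:
  b = 7  =>  b = 7
  c = b  =>  c = 7
  z = c * 1  =>  z = 7
  u = c  =>  u = 7
  a = 4 + 8  =>  a = 12
  return u = 7

Answer: 7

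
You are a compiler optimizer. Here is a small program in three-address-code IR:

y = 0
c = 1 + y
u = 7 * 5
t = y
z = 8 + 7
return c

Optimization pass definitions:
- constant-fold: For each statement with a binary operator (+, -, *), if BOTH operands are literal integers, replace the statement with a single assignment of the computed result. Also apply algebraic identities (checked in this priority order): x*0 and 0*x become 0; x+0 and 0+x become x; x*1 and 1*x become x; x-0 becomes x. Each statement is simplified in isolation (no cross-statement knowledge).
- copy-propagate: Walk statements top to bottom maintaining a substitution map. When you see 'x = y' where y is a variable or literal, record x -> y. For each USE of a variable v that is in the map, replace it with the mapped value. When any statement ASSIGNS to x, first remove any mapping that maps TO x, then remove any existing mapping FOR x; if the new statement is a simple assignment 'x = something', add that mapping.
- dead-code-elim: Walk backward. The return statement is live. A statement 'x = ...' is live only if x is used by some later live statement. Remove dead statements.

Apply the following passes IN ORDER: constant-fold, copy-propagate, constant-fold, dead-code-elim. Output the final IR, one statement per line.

Initial IR:
  y = 0
  c = 1 + y
  u = 7 * 5
  t = y
  z = 8 + 7
  return c
After constant-fold (6 stmts):
  y = 0
  c = 1 + y
  u = 35
  t = y
  z = 15
  return c
After copy-propagate (6 stmts):
  y = 0
  c = 1 + 0
  u = 35
  t = 0
  z = 15
  return c
After constant-fold (6 stmts):
  y = 0
  c = 1
  u = 35
  t = 0
  z = 15
  return c
After dead-code-elim (2 stmts):
  c = 1
  return c

Answer: c = 1
return c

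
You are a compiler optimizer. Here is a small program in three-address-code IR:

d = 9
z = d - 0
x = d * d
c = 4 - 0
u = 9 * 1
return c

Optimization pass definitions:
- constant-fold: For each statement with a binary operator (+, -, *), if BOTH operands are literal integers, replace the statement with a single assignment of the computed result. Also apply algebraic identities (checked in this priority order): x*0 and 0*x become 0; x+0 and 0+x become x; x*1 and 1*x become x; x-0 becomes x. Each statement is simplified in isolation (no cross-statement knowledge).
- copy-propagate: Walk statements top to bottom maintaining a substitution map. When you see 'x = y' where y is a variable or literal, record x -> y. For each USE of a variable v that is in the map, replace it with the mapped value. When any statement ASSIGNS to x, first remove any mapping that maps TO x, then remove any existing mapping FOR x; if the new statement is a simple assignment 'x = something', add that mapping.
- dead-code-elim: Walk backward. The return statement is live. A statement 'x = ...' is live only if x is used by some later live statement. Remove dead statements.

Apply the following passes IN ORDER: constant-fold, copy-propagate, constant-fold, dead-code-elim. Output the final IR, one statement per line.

Answer: return 4

Derivation:
Initial IR:
  d = 9
  z = d - 0
  x = d * d
  c = 4 - 0
  u = 9 * 1
  return c
After constant-fold (6 stmts):
  d = 9
  z = d
  x = d * d
  c = 4
  u = 9
  return c
After copy-propagate (6 stmts):
  d = 9
  z = 9
  x = 9 * 9
  c = 4
  u = 9
  return 4
After constant-fold (6 stmts):
  d = 9
  z = 9
  x = 81
  c = 4
  u = 9
  return 4
After dead-code-elim (1 stmts):
  return 4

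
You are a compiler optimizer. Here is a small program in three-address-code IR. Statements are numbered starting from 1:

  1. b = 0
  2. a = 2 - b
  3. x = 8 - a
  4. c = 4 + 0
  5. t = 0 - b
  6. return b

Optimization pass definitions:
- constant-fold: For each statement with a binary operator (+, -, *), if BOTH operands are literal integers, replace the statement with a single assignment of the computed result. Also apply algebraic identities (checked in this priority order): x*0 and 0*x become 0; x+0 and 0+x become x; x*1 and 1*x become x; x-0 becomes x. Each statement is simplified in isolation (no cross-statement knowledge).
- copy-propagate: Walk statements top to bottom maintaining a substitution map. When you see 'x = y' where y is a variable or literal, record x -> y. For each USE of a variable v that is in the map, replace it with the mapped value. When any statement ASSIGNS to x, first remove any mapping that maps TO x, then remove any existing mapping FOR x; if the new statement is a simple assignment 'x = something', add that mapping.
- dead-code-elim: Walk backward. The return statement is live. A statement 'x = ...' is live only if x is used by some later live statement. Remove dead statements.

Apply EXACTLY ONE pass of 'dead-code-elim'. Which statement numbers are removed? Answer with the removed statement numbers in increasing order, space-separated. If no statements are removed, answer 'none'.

Answer: 2 3 4 5

Derivation:
Backward liveness scan:
Stmt 1 'b = 0': KEEP (b is live); live-in = []
Stmt 2 'a = 2 - b': DEAD (a not in live set ['b'])
Stmt 3 'x = 8 - a': DEAD (x not in live set ['b'])
Stmt 4 'c = 4 + 0': DEAD (c not in live set ['b'])
Stmt 5 't = 0 - b': DEAD (t not in live set ['b'])
Stmt 6 'return b': KEEP (return); live-in = ['b']
Removed statement numbers: [2, 3, 4, 5]
Surviving IR:
  b = 0
  return b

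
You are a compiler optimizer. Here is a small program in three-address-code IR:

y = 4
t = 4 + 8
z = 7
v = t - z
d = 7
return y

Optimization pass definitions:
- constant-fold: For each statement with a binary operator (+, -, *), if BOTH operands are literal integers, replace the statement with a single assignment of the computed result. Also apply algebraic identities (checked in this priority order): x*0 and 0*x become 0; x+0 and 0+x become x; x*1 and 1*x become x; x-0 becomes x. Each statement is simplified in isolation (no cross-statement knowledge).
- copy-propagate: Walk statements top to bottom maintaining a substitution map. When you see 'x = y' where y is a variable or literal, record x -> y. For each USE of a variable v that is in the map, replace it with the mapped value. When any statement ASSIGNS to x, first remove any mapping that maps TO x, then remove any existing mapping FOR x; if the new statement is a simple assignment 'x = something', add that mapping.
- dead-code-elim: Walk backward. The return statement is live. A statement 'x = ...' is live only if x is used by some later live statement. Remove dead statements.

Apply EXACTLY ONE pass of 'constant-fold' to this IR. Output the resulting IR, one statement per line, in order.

Answer: y = 4
t = 12
z = 7
v = t - z
d = 7
return y

Derivation:
Applying constant-fold statement-by-statement:
  [1] y = 4  (unchanged)
  [2] t = 4 + 8  -> t = 12
  [3] z = 7  (unchanged)
  [4] v = t - z  (unchanged)
  [5] d = 7  (unchanged)
  [6] return y  (unchanged)
Result (6 stmts):
  y = 4
  t = 12
  z = 7
  v = t - z
  d = 7
  return y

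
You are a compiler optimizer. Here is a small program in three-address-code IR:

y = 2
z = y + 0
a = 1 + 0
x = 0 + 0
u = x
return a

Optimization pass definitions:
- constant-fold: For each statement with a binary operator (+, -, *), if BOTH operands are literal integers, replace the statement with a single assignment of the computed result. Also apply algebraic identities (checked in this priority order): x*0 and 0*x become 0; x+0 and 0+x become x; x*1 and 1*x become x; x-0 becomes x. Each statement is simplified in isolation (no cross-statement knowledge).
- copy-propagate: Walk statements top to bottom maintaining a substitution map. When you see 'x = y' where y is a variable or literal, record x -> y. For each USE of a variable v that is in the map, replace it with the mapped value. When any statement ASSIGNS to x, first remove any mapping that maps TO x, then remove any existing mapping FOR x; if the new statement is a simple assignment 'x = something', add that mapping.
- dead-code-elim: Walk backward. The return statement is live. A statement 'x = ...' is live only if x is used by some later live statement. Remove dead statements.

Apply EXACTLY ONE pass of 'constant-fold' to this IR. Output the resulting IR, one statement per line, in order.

Applying constant-fold statement-by-statement:
  [1] y = 2  (unchanged)
  [2] z = y + 0  -> z = y
  [3] a = 1 + 0  -> a = 1
  [4] x = 0 + 0  -> x = 0
  [5] u = x  (unchanged)
  [6] return a  (unchanged)
Result (6 stmts):
  y = 2
  z = y
  a = 1
  x = 0
  u = x
  return a

Answer: y = 2
z = y
a = 1
x = 0
u = x
return a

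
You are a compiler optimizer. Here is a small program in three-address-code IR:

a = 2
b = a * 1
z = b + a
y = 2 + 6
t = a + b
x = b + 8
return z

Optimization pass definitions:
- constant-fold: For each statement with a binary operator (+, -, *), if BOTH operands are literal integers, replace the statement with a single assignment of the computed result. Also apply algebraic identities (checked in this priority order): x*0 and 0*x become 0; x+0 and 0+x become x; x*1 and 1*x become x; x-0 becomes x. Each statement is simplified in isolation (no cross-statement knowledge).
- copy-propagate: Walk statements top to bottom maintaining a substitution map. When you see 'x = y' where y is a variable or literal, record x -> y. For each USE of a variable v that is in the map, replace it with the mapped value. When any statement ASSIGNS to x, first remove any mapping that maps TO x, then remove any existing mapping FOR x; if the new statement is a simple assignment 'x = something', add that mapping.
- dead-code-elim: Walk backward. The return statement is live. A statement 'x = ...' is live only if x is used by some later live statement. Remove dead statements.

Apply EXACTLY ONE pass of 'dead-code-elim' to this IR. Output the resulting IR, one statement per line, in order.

Answer: a = 2
b = a * 1
z = b + a
return z

Derivation:
Applying dead-code-elim statement-by-statement:
  [7] return z  -> KEEP (return); live=['z']
  [6] x = b + 8  -> DEAD (x not live)
  [5] t = a + b  -> DEAD (t not live)
  [4] y = 2 + 6  -> DEAD (y not live)
  [3] z = b + a  -> KEEP; live=['a', 'b']
  [2] b = a * 1  -> KEEP; live=['a']
  [1] a = 2  -> KEEP; live=[]
Result (4 stmts):
  a = 2
  b = a * 1
  z = b + a
  return z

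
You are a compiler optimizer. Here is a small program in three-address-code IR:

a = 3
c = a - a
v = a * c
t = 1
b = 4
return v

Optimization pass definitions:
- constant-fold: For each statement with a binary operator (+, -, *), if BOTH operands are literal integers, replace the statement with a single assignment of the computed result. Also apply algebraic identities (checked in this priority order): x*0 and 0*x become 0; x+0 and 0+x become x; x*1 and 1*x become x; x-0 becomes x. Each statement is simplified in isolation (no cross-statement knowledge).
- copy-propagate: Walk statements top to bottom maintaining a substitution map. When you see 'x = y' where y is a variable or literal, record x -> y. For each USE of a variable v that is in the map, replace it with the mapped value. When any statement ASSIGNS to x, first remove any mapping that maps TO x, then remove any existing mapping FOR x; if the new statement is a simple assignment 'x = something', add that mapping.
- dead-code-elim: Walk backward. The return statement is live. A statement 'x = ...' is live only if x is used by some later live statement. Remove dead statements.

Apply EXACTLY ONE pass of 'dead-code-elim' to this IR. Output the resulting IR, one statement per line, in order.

Answer: a = 3
c = a - a
v = a * c
return v

Derivation:
Applying dead-code-elim statement-by-statement:
  [6] return v  -> KEEP (return); live=['v']
  [5] b = 4  -> DEAD (b not live)
  [4] t = 1  -> DEAD (t not live)
  [3] v = a * c  -> KEEP; live=['a', 'c']
  [2] c = a - a  -> KEEP; live=['a']
  [1] a = 3  -> KEEP; live=[]
Result (4 stmts):
  a = 3
  c = a - a
  v = a * c
  return v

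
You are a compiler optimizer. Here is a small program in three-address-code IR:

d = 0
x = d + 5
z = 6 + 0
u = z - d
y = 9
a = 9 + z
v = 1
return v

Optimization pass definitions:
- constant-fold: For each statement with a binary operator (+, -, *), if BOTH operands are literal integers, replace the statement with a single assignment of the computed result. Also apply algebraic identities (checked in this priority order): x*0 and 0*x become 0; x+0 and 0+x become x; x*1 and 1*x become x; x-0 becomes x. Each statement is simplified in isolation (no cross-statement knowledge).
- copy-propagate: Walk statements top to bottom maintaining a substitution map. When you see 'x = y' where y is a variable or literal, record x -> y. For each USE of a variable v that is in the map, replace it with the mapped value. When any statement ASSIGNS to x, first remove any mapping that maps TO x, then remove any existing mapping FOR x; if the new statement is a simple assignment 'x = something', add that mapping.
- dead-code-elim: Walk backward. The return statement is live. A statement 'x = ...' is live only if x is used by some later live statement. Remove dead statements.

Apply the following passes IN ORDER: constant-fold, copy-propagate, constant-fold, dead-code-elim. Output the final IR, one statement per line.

Initial IR:
  d = 0
  x = d + 5
  z = 6 + 0
  u = z - d
  y = 9
  a = 9 + z
  v = 1
  return v
After constant-fold (8 stmts):
  d = 0
  x = d + 5
  z = 6
  u = z - d
  y = 9
  a = 9 + z
  v = 1
  return v
After copy-propagate (8 stmts):
  d = 0
  x = 0 + 5
  z = 6
  u = 6 - 0
  y = 9
  a = 9 + 6
  v = 1
  return 1
After constant-fold (8 stmts):
  d = 0
  x = 5
  z = 6
  u = 6
  y = 9
  a = 15
  v = 1
  return 1
After dead-code-elim (1 stmts):
  return 1

Answer: return 1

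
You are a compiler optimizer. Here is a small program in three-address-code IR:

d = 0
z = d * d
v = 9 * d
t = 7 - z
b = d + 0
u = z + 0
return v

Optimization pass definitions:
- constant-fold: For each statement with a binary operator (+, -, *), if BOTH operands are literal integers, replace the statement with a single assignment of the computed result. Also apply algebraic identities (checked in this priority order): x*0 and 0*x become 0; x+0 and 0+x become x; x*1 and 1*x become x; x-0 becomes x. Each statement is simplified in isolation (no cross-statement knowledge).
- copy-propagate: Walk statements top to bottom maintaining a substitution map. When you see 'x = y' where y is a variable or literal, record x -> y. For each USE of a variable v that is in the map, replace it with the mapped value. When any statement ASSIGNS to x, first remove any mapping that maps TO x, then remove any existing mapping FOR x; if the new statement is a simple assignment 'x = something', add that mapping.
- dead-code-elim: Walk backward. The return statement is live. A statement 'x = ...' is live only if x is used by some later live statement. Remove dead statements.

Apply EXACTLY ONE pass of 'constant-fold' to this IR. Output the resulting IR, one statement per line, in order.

Applying constant-fold statement-by-statement:
  [1] d = 0  (unchanged)
  [2] z = d * d  (unchanged)
  [3] v = 9 * d  (unchanged)
  [4] t = 7 - z  (unchanged)
  [5] b = d + 0  -> b = d
  [6] u = z + 0  -> u = z
  [7] return v  (unchanged)
Result (7 stmts):
  d = 0
  z = d * d
  v = 9 * d
  t = 7 - z
  b = d
  u = z
  return v

Answer: d = 0
z = d * d
v = 9 * d
t = 7 - z
b = d
u = z
return v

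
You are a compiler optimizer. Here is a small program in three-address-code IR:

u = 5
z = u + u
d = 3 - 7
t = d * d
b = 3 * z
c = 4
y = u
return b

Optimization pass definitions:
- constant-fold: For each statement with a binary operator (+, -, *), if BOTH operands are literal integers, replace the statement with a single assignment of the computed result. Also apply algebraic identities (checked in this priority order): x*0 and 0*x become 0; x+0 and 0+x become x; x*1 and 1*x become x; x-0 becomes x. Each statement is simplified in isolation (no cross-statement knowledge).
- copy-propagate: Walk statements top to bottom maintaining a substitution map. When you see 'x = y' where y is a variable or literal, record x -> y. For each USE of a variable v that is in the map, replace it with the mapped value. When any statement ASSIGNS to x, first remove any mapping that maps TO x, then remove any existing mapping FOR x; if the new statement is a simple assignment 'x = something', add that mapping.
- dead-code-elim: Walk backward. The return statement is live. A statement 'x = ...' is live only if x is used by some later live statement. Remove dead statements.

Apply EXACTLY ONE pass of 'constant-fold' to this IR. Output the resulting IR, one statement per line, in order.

Answer: u = 5
z = u + u
d = -4
t = d * d
b = 3 * z
c = 4
y = u
return b

Derivation:
Applying constant-fold statement-by-statement:
  [1] u = 5  (unchanged)
  [2] z = u + u  (unchanged)
  [3] d = 3 - 7  -> d = -4
  [4] t = d * d  (unchanged)
  [5] b = 3 * z  (unchanged)
  [6] c = 4  (unchanged)
  [7] y = u  (unchanged)
  [8] return b  (unchanged)
Result (8 stmts):
  u = 5
  z = u + u
  d = -4
  t = d * d
  b = 3 * z
  c = 4
  y = u
  return b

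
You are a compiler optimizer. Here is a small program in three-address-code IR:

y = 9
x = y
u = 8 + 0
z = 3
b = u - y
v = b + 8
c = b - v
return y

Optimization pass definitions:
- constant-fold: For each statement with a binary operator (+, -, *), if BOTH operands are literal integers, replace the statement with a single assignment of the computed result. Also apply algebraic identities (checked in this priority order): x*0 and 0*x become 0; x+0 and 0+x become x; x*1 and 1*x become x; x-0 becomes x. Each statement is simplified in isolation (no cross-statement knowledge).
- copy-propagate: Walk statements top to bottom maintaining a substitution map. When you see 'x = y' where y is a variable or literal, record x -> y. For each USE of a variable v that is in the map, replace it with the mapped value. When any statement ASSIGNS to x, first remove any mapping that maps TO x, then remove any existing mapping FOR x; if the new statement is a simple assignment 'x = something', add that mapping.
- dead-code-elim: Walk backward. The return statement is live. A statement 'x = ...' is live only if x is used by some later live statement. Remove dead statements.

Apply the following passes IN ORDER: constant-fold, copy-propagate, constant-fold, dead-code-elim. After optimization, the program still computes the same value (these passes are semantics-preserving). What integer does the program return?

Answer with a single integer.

Answer: 9

Derivation:
Initial IR:
  y = 9
  x = y
  u = 8 + 0
  z = 3
  b = u - y
  v = b + 8
  c = b - v
  return y
After constant-fold (8 stmts):
  y = 9
  x = y
  u = 8
  z = 3
  b = u - y
  v = b + 8
  c = b - v
  return y
After copy-propagate (8 stmts):
  y = 9
  x = 9
  u = 8
  z = 3
  b = 8 - 9
  v = b + 8
  c = b - v
  return 9
After constant-fold (8 stmts):
  y = 9
  x = 9
  u = 8
  z = 3
  b = -1
  v = b + 8
  c = b - v
  return 9
After dead-code-elim (1 stmts):
  return 9
Evaluate:
  y = 9  =>  y = 9
  x = y  =>  x = 9
  u = 8 + 0  =>  u = 8
  z = 3  =>  z = 3
  b = u - y  =>  b = -1
  v = b + 8  =>  v = 7
  c = b - v  =>  c = -8
  return y = 9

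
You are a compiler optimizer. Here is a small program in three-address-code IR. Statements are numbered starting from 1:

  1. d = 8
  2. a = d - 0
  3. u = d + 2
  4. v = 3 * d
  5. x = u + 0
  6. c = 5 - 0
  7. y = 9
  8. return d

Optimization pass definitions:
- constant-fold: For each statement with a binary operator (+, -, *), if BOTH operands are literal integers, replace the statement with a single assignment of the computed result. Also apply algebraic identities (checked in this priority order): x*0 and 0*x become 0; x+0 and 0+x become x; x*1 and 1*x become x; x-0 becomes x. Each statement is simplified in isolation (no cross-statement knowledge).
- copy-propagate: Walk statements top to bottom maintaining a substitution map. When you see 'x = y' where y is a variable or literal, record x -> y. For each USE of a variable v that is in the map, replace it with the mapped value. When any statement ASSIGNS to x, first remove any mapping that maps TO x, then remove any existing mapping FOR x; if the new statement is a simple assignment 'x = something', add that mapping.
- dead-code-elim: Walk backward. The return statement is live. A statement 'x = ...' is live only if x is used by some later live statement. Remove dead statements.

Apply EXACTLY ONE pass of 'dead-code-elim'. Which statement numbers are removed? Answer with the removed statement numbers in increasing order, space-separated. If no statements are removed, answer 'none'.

Backward liveness scan:
Stmt 1 'd = 8': KEEP (d is live); live-in = []
Stmt 2 'a = d - 0': DEAD (a not in live set ['d'])
Stmt 3 'u = d + 2': DEAD (u not in live set ['d'])
Stmt 4 'v = 3 * d': DEAD (v not in live set ['d'])
Stmt 5 'x = u + 0': DEAD (x not in live set ['d'])
Stmt 6 'c = 5 - 0': DEAD (c not in live set ['d'])
Stmt 7 'y = 9': DEAD (y not in live set ['d'])
Stmt 8 'return d': KEEP (return); live-in = ['d']
Removed statement numbers: [2, 3, 4, 5, 6, 7]
Surviving IR:
  d = 8
  return d

Answer: 2 3 4 5 6 7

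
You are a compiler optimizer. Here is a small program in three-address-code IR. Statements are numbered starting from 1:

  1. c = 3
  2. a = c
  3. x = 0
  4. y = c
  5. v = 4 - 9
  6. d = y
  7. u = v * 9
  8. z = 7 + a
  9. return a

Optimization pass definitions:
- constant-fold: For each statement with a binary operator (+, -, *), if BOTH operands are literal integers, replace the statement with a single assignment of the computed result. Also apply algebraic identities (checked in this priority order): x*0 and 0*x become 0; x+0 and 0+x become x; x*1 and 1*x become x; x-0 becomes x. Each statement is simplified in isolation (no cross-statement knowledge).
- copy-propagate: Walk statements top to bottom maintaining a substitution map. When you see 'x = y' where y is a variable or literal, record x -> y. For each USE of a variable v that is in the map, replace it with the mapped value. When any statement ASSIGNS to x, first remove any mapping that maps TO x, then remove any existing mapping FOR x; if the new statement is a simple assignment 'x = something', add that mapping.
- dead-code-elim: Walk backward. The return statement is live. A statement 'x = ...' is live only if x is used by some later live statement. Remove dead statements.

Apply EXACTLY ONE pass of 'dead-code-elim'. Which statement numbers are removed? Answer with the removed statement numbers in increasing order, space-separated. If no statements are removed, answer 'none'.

Backward liveness scan:
Stmt 1 'c = 3': KEEP (c is live); live-in = []
Stmt 2 'a = c': KEEP (a is live); live-in = ['c']
Stmt 3 'x = 0': DEAD (x not in live set ['a'])
Stmt 4 'y = c': DEAD (y not in live set ['a'])
Stmt 5 'v = 4 - 9': DEAD (v not in live set ['a'])
Stmt 6 'd = y': DEAD (d not in live set ['a'])
Stmt 7 'u = v * 9': DEAD (u not in live set ['a'])
Stmt 8 'z = 7 + a': DEAD (z not in live set ['a'])
Stmt 9 'return a': KEEP (return); live-in = ['a']
Removed statement numbers: [3, 4, 5, 6, 7, 8]
Surviving IR:
  c = 3
  a = c
  return a

Answer: 3 4 5 6 7 8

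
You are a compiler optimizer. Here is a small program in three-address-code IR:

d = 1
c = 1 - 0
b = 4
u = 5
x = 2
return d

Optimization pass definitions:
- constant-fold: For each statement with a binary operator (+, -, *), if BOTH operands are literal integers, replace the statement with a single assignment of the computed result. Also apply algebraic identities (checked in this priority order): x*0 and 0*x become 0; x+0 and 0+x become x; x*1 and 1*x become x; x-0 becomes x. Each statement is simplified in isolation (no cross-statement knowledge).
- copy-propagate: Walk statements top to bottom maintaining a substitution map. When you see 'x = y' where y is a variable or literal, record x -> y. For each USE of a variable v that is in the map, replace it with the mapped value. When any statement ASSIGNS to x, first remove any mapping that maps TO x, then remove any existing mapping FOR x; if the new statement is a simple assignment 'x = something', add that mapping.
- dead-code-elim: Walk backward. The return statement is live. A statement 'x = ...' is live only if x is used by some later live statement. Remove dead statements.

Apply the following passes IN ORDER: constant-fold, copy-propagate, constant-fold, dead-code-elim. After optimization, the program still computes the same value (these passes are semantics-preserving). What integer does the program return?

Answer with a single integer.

Answer: 1

Derivation:
Initial IR:
  d = 1
  c = 1 - 0
  b = 4
  u = 5
  x = 2
  return d
After constant-fold (6 stmts):
  d = 1
  c = 1
  b = 4
  u = 5
  x = 2
  return d
After copy-propagate (6 stmts):
  d = 1
  c = 1
  b = 4
  u = 5
  x = 2
  return 1
After constant-fold (6 stmts):
  d = 1
  c = 1
  b = 4
  u = 5
  x = 2
  return 1
After dead-code-elim (1 stmts):
  return 1
Evaluate:
  d = 1  =>  d = 1
  c = 1 - 0  =>  c = 1
  b = 4  =>  b = 4
  u = 5  =>  u = 5
  x = 2  =>  x = 2
  return d = 1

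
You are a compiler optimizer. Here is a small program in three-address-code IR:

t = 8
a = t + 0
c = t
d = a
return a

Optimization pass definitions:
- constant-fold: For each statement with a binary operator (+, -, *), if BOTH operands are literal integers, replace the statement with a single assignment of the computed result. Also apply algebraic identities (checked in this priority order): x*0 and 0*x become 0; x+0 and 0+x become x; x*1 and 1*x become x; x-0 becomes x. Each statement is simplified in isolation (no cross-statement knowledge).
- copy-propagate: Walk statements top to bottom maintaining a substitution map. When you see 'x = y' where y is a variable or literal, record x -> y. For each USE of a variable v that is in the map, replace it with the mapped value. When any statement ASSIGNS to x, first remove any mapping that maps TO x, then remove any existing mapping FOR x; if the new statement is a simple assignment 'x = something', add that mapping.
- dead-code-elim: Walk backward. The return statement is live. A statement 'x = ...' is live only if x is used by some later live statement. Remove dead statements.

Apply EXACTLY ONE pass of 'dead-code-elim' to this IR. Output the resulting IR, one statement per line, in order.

Applying dead-code-elim statement-by-statement:
  [5] return a  -> KEEP (return); live=['a']
  [4] d = a  -> DEAD (d not live)
  [3] c = t  -> DEAD (c not live)
  [2] a = t + 0  -> KEEP; live=['t']
  [1] t = 8  -> KEEP; live=[]
Result (3 stmts):
  t = 8
  a = t + 0
  return a

Answer: t = 8
a = t + 0
return a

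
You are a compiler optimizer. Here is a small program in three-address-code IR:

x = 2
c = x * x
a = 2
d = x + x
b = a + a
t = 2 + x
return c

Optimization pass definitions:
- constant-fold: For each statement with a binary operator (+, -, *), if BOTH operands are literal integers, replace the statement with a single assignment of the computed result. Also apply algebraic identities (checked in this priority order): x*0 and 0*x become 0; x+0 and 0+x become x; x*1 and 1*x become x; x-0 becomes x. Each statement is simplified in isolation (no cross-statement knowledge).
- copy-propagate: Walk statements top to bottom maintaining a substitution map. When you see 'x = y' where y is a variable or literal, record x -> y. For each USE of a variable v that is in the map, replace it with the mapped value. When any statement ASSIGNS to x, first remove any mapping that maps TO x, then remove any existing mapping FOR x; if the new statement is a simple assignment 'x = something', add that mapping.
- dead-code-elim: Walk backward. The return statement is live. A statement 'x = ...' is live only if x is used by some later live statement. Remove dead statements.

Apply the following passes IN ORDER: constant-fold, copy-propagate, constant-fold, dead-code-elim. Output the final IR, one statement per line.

Answer: c = 4
return c

Derivation:
Initial IR:
  x = 2
  c = x * x
  a = 2
  d = x + x
  b = a + a
  t = 2 + x
  return c
After constant-fold (7 stmts):
  x = 2
  c = x * x
  a = 2
  d = x + x
  b = a + a
  t = 2 + x
  return c
After copy-propagate (7 stmts):
  x = 2
  c = 2 * 2
  a = 2
  d = 2 + 2
  b = 2 + 2
  t = 2 + 2
  return c
After constant-fold (7 stmts):
  x = 2
  c = 4
  a = 2
  d = 4
  b = 4
  t = 4
  return c
After dead-code-elim (2 stmts):
  c = 4
  return c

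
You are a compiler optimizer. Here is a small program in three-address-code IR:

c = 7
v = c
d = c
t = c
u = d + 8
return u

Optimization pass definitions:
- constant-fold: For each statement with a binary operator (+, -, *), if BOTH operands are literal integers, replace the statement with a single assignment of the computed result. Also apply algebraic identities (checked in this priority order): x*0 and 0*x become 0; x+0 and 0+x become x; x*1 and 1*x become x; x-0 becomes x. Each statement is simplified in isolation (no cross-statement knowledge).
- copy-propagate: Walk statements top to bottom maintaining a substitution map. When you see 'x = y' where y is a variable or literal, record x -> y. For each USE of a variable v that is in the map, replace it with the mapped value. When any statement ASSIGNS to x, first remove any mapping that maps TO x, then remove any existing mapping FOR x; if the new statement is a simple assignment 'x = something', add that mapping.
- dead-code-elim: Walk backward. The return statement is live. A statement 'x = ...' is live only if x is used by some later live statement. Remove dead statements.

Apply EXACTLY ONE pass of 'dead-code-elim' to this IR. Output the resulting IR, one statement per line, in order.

Applying dead-code-elim statement-by-statement:
  [6] return u  -> KEEP (return); live=['u']
  [5] u = d + 8  -> KEEP; live=['d']
  [4] t = c  -> DEAD (t not live)
  [3] d = c  -> KEEP; live=['c']
  [2] v = c  -> DEAD (v not live)
  [1] c = 7  -> KEEP; live=[]
Result (4 stmts):
  c = 7
  d = c
  u = d + 8
  return u

Answer: c = 7
d = c
u = d + 8
return u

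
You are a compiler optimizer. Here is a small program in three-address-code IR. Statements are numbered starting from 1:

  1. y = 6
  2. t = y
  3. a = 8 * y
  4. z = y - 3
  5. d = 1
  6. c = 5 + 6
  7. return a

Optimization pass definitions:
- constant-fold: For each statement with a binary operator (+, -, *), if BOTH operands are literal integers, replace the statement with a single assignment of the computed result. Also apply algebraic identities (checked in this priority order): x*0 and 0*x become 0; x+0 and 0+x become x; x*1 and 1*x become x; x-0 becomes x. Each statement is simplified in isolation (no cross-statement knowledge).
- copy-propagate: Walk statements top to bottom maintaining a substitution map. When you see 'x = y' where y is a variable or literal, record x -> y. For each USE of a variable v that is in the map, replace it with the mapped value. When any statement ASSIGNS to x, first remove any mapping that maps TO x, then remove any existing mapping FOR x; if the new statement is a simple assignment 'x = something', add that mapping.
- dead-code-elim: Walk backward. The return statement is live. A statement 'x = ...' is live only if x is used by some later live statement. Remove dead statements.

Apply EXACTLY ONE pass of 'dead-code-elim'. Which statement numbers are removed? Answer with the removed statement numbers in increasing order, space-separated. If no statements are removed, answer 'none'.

Answer: 2 4 5 6

Derivation:
Backward liveness scan:
Stmt 1 'y = 6': KEEP (y is live); live-in = []
Stmt 2 't = y': DEAD (t not in live set ['y'])
Stmt 3 'a = 8 * y': KEEP (a is live); live-in = ['y']
Stmt 4 'z = y - 3': DEAD (z not in live set ['a'])
Stmt 5 'd = 1': DEAD (d not in live set ['a'])
Stmt 6 'c = 5 + 6': DEAD (c not in live set ['a'])
Stmt 7 'return a': KEEP (return); live-in = ['a']
Removed statement numbers: [2, 4, 5, 6]
Surviving IR:
  y = 6
  a = 8 * y
  return a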